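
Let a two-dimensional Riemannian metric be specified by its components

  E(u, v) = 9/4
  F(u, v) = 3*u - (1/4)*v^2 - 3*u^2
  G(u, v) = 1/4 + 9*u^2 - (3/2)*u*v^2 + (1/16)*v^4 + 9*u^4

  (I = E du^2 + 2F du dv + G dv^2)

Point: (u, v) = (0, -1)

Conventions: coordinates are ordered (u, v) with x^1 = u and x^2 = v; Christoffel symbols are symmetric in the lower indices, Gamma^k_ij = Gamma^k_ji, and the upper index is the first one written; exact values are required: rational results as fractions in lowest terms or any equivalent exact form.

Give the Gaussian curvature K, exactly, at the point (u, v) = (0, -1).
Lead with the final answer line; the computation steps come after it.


Answer: K = -18816/1681

E = 9/4, F = -1/4, G = 5/16, EG - F^2 = 41/64 at the point
E_u = 0, E_v = 0, F_u = 3, F_v = 1/2, G_u = -3/2, G_v = -1/4
E_vv = 0, F_uv = 0, G_uu = 18
By Brioschi, K is (det M1 - det M2) divided by (EG - F^2) squared.
M1 = [[-E_vv/2 + F_uv - G_uu/2, E_u/2, F_u - E_v/2], [F_v - G_u/2, E, F], [G_v/2, F, G]] = [[-9, 0, 3], [5/4, 9/4, -1/4], [-1/8, -1/4, 5/16]]; det M1 = -375/64
M2 = [[0, E_v/2, G_u/2], [E_v/2, E, F], [G_u/2, F, G]] = [[0, 0, -3/4], [0, 9/4, -1/4], [-3/4, -1/4, 5/16]]; det M2 = -81/64
det M1 - det M2 = -147/32; K = -147/32 / (41/64)^2 = -18816/1681


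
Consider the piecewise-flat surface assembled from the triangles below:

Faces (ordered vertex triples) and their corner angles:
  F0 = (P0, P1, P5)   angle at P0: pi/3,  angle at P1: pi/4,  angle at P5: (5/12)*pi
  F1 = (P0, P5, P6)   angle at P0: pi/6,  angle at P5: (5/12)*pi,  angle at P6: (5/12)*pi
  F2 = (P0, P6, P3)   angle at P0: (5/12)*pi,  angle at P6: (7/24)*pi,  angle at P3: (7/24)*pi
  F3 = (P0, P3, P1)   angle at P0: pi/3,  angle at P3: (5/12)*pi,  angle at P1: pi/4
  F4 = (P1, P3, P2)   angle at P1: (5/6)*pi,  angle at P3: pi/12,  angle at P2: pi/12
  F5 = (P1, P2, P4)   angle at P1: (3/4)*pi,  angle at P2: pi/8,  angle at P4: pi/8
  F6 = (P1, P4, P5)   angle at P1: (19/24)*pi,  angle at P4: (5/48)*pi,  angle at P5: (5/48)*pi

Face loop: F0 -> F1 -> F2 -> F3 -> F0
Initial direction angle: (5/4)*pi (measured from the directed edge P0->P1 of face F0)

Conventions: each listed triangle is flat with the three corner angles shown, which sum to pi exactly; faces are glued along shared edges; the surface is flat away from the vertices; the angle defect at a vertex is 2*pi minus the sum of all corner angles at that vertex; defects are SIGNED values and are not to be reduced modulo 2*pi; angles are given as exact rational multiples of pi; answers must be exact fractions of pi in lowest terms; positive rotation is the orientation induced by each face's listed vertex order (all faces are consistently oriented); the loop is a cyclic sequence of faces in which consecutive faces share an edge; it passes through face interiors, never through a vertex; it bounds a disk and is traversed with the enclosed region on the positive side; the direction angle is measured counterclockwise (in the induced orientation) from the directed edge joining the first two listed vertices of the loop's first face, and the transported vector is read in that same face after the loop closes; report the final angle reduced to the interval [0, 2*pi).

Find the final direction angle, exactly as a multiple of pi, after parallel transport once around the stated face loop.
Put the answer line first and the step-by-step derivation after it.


Answer: final direction angle = 0

enclosed vertex P0: corner angles sum to (5/4)*pi, defect = 2*pi - (5/4)*pi = (3/4)*pi
holonomy = initial angle + sum of enclosed defects (mod 2*pi), positive in the induced orientation
final angle = (5/4)*pi + (3/4)*pi = 0 (mod 2*pi)


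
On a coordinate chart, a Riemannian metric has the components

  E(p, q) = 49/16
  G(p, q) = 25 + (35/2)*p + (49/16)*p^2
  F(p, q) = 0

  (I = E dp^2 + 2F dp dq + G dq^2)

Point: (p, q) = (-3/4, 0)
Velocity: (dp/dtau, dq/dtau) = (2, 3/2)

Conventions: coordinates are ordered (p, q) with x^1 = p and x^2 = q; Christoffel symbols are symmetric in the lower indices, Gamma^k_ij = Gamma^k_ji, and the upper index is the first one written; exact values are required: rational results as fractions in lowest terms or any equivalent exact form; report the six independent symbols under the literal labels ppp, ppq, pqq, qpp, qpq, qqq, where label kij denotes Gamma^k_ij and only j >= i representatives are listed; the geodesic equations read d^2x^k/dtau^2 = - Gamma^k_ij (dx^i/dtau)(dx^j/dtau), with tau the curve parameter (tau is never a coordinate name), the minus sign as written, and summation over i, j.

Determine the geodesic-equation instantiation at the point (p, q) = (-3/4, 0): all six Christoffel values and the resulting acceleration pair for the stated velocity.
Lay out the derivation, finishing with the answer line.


E = 49/16, F = 0, G = 3481/256 at the point
E_p = 0, E_q = 0, F_p = 0, F_q = 0, G_p = 413/32, G_q = 0
EG - F^2 = 170569/4096;  g^inv = (4096/170569) * [[3481/256, 0], [0, 49/16]]
first-kind symbols [ij,l] = (1/2)(d_i g_jl + d_j g_il - d_l g_ij): [pp,p] = E_p/2 = 0, [pp,q] = F_p - E_q/2 = 0, [pq,p] = E_q/2 = 0, [pq,q] = G_p/2 = 413/64, [qq,p] = F_q - G_p/2 = -413/64, [qq,q] = G_q/2 = 0
Gamma^p_ij = (G*[ij,p] - F*[ij,q])/(EG - F^2), Gamma^q_ij = (E*[ij,q] - F*[ij,p])/(EG - F^2)
Gamma_ppp = 0, Gamma_ppq = 0, Gamma_pqq = -59/28, Gamma_qpp = 0, Gamma_qpq = 28/59, Gamma_qqq = 0
d^2p/dtau^2 = -(Gamma_ppp*(2)^2 + 2*Gamma_ppq*(2)*(3/2) + Gamma_pqq*(3/2)^2) = 531/112
d^2q/dtau^2 = -(Gamma_qpp*(2)^2 + 2*Gamma_qpq*(2)*(3/2) + Gamma_qqq*(3/2)^2) = -168/59

Answer: Gamma_ppp = 0, Gamma_ppq = 0, Gamma_pqq = -59/28, Gamma_qpp = 0, Gamma_qpq = 28/59, Gamma_qqq = 0; accelerations (d^2p/dtau^2, d^2q/dtau^2) = (531/112, -168/59)


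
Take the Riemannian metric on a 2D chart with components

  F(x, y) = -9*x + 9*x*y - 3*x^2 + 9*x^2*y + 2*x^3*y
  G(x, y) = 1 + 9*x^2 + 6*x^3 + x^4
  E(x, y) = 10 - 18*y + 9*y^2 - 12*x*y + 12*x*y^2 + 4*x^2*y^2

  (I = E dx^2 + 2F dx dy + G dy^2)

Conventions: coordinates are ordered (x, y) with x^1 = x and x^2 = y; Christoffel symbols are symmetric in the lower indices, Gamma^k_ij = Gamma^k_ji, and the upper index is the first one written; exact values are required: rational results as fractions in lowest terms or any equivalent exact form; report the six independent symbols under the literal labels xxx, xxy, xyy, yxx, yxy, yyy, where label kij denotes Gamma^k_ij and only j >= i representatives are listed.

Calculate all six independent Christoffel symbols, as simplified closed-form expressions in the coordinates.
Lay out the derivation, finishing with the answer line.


E = 10 - 18*y + 9*y^2 - 12*x*y + 12*x*y^2 + 4*x^2*y^2; F = -9*x + 9*x*y - 3*x^2 + 9*x^2*y + 2*x^3*y; G = 1 + 9*x^2 + 6*x^3 + x^4
Gamma^k_ij = (1/2) g^{kl} (d_i g_jl + d_j g_il - d_l g_ij), with g^inv = (1/(EG-F^2)) [[G, -F], [-F, E]]
first partials: E_x = -12*y + 12*y^2 + 8*x*y^2, E_y = -18 + 18*y - 12*x + 24*x*y + 8*x^2*y, F_x = -9 + 9*y - 6*x + 18*x*y + 6*x^2*y, F_y = 9*x + 9*x^2 + 2*x^3, G_x = 18*x + 18*x^2 + 4*x^3, G_y = 0
D = EG - F^2 = 10 - 18*y + 9*y^2 - 12*x*y + 9*x^2 + 12*x*y^2 + 6*x^3 + 4*x^2*y^2 + x^4
expanded: Gamma^x_xx = (G E_x - 2F F_x + F E_y)/(2D), Gamma^x_xy = (G E_y - F G_x)/(2D), Gamma^x_yy = (2G F_y - G G_x - F G_y)/(2D), Gamma^y_xx = (2E F_x - E E_y - F E_x)/(2D), Gamma^y_xy = (E G_x - F E_y)/(2D), Gamma^y_yy = (E G_y - 2F F_y + F G_x)/(2D); substitute and cancel common factors

Answer: Gamma_xxx = (4*x*y^2 + 6*y^2 - 6*y)/(x^4 + 6*x^3 + 4*x^2*y^2 + 9*x^2 + 12*x*y^2 - 12*x*y + 9*y^2 - 18*y + 10), Gamma_xxy = (4*x^2*y + 12*x*y - 6*x + 9*y - 9)/(x^4 + 6*x^3 + 4*x^2*y^2 + 9*x^2 + 12*x*y^2 - 12*x*y + 9*y^2 - 18*y + 10), Gamma_xyy = 0, Gamma_yxx = (2*x^2*y + 6*x*y)/(x^4 + 6*x^3 + 4*x^2*y^2 + 9*x^2 + 12*x*y^2 - 12*x*y + 9*y^2 - 18*y + 10), Gamma_yxy = (2*x^3 + 9*x^2 + 9*x)/(x^4 + 6*x^3 + 4*x^2*y^2 + 9*x^2 + 12*x*y^2 - 12*x*y + 9*y^2 - 18*y + 10), Gamma_yyy = 0


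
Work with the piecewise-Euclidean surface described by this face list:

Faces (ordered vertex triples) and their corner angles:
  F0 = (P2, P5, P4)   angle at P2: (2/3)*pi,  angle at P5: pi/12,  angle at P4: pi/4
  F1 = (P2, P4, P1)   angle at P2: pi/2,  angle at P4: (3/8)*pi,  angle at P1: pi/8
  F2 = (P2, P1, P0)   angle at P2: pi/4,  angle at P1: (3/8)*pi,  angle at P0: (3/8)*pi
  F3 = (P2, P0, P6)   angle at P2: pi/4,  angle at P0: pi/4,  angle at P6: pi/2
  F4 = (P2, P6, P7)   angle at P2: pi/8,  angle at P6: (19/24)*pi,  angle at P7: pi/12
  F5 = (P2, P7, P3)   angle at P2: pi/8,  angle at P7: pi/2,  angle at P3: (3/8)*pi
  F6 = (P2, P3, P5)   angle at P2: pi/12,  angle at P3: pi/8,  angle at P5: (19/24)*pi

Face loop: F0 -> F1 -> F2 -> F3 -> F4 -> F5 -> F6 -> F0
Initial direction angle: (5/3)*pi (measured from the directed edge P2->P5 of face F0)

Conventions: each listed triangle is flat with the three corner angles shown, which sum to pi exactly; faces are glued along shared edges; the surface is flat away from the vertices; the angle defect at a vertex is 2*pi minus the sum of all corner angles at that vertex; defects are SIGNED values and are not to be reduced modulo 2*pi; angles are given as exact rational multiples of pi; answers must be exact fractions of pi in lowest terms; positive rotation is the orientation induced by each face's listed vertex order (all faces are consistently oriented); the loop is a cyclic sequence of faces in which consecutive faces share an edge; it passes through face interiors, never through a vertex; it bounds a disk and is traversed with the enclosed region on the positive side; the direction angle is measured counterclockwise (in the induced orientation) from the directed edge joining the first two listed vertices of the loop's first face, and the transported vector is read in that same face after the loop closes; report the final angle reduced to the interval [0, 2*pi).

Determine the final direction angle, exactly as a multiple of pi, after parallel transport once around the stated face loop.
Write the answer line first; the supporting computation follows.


Answer: final direction angle = (5/3)*pi

enclosed vertex P2: corner angles sum to 2*pi, defect = 2*pi - 2*pi = 0
holonomy = initial angle + sum of enclosed defects (mod 2*pi), positive in the induced orientation
final angle = (5/3)*pi + 0 = (5/3)*pi (mod 2*pi)


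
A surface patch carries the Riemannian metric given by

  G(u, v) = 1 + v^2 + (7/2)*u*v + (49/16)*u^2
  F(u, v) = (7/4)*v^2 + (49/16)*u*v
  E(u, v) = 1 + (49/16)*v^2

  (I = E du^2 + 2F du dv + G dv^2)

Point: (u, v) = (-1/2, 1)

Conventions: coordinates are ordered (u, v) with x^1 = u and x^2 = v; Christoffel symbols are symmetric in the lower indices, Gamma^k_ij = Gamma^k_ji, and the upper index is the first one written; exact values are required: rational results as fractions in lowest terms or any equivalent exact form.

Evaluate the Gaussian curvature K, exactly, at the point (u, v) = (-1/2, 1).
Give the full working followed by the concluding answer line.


E = 65/16, F = 7/32, G = 65/64, EG - F^2 = 261/64 at the point
E_u = 0, E_v = 49/8, F_u = 49/16, F_v = 63/32, G_u = 7/16, G_v = 1/4
E_vv = 49/8, F_uv = 49/16, G_uu = 49/8
Apply the Brioschi formula K = (det M1 - det M2)/(EG - F^2)^2 over the derivative matrices of E, F, G.
M1 = [[-E_vv/2 + F_uv - G_uu/2, E_u/2, F_u - E_v/2], [F_v - G_u/2, E, F], [G_v/2, F, G]] = [[-49/16, 0, 0], [7/4, 65/16, 7/32], [1/8, 7/32, 65/64]]; det M1 = -12789/1024
M2 = [[0, E_v/2, G_u/2], [E_v/2, E, F], [G_u/2, F, G]] = [[0, 49/16, 7/32], [49/16, 65/16, 7/32], [7/32, 7/32, 65/64]]; det M2 = -9653/1024
det M1 - det M2 = -49/16; K = -49/16 / (261/64)^2 = -12544/68121

Answer: K = -12544/68121


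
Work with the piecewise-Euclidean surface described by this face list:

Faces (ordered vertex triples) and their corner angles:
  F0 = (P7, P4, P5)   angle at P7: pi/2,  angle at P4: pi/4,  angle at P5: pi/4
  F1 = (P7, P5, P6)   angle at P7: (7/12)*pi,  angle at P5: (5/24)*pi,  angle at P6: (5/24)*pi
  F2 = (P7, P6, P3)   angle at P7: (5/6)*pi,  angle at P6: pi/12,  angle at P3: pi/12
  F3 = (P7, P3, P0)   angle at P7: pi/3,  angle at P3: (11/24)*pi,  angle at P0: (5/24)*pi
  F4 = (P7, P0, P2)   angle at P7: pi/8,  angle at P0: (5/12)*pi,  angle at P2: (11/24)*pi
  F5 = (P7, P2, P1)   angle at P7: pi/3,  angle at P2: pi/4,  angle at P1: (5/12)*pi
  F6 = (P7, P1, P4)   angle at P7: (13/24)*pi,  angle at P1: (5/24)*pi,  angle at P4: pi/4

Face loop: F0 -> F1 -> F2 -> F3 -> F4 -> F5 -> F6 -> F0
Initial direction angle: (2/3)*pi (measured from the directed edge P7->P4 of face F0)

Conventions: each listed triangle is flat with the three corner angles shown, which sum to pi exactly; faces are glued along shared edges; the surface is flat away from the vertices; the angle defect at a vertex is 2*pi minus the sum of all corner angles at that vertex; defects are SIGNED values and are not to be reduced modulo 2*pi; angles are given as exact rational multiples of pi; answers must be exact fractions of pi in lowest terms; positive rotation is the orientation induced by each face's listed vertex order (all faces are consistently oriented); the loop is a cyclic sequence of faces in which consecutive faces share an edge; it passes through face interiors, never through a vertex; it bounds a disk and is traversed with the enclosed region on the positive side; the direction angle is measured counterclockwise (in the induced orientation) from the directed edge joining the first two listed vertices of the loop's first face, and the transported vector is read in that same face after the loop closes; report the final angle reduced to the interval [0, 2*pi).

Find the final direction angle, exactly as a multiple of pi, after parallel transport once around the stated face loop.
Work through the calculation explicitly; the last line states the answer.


enclosed vertex P7: corner angles sum to (13/4)*pi, defect = 2*pi - (13/4)*pi = (-5/4)*pi
by Gauss-Bonnet the loop rotates the vector by the enclosed defect sum (positive orientation, mod 2*pi)
final angle = (2/3)*pi - (5/4)*pi = (17/12)*pi (mod 2*pi)

Answer: final direction angle = (17/12)*pi


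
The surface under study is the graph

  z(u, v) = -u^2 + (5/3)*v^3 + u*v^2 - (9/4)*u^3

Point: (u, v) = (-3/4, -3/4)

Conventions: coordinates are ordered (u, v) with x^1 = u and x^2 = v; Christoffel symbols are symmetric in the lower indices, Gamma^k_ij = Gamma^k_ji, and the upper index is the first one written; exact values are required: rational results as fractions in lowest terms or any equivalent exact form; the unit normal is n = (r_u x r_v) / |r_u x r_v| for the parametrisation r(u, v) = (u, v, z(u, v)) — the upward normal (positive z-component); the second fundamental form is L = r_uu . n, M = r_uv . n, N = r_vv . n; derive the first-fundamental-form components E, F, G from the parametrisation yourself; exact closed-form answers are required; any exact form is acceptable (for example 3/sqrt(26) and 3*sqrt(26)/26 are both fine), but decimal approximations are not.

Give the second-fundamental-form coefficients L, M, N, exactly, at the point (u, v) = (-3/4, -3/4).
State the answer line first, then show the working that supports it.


Answer: L = 520*sqrt(79921)/79921, M = -96*sqrt(79921)/79921, N = -576*sqrt(79921)/79921

z_u = -111/64, z_v = 63/16, z_uu = 65/8, z_uv = -3/2, z_vv = -9
E = 16417/4096, F = -6993/1024, G = 4225/256; answer radicand W^2 = 79921/4096
unnormalised second-form numerators: l = 65/8, m = -3/2, n = -9; L = l/sqrt(79921/4096), and similarly M = m/sqrt(W^2), N = n/sqrt(W^2)


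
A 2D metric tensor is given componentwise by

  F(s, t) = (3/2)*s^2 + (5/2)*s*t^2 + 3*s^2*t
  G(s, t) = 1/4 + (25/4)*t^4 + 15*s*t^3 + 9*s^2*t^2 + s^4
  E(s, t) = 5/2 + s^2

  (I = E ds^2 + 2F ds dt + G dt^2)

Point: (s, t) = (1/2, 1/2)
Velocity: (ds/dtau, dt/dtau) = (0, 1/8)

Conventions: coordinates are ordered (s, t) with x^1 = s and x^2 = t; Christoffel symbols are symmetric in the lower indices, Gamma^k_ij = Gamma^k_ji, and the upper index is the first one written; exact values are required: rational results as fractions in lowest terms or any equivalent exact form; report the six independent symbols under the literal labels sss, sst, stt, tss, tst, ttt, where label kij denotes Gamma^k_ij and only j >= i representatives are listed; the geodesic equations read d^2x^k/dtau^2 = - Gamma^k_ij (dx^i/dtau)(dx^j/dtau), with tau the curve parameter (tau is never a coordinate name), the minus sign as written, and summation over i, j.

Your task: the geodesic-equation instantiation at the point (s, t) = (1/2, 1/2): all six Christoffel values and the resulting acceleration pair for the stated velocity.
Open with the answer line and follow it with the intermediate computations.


Answer: Gamma_sss = -352/631, Gamma_sst = -629/1262, Gamma_stt = -6689/5048, Gamma_tss = 1208/631, Gamma_tst = 814/631, Gamma_ttt = 3957/1262; accelerations (d^2s/dtau^2, d^2t/dtau^2) = (6689/323072, -3957/80768)

E = 11/4, F = 17/16, G = 141/64 at the point
E_s = 1, E_t = 0, F_s = 29/8, F_t = 2, G_s = 37/8, G_t = 11
EG - F^2 = 631/128;  g^inv = (128/631) * [[141/64, -17/16], [-17/16, 11/4]]
first-kind symbols [ij,l] = (1/2)(d_i g_jl + d_j g_il - d_l g_ij): [ss,s] = E_s/2 = 1/2, [ss,t] = F_s - E_t/2 = 29/8, [st,s] = E_t/2 = 0, [st,t] = G_s/2 = 37/16, [tt,s] = F_t - G_s/2 = -5/16, [tt,t] = G_t/2 = 11/2
Gamma^s_ij = (G*[ij,s] - F*[ij,t])/(EG - F^2), Gamma^t_ij = (E*[ij,t] - F*[ij,s])/(EG - F^2)
Gamma_sss = -352/631, Gamma_sst = -629/1262, Gamma_stt = -6689/5048, Gamma_tss = 1208/631, Gamma_tst = 814/631, Gamma_ttt = 3957/1262
d^2s/dtau^2 = -(Gamma_sss*(0)^2 + 2*Gamma_sst*(0)*(1/8) + Gamma_stt*(1/8)^2) = 6689/323072
d^2t/dtau^2 = -(Gamma_tss*(0)^2 + 2*Gamma_tst*(0)*(1/8) + Gamma_ttt*(1/8)^2) = -3957/80768


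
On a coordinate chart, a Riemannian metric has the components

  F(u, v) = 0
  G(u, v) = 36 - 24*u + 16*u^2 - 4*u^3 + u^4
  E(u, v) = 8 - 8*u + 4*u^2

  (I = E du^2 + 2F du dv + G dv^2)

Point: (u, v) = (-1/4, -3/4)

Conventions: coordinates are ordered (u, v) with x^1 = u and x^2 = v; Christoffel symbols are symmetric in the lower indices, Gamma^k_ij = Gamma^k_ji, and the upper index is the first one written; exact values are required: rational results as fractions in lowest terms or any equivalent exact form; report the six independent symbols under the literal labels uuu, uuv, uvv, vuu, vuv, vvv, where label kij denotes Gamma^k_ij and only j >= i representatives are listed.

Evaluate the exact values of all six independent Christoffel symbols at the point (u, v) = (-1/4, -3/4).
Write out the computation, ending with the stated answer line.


E = 41/4, F = 0, G = 11025/256 at the point
E_u = -10, E_v = 0, F_u = 0, F_v = 0, G_u = -525/16, G_v = 0
EG - F^2 = 452025/1024;  g^inv = (1024/452025) * [[11025/256, 0], [0, 41/4]]
first-kind symbols [ij,l] = (1/2)(d_i g_jl + d_j g_il - d_l g_ij): [uu,u] = E_u/2 = -5, [uu,v] = F_u - E_v/2 = 0, [uv,u] = E_v/2 = 0, [uv,v] = G_u/2 = -525/32, [vv,u] = F_v - G_u/2 = 525/32, [vv,v] = G_v/2 = 0
Gamma^u_ij = (G*[ij,u] - F*[ij,v])/(EG - F^2), Gamma^v_ij = (E*[ij,v] - F*[ij,u])/(EG - F^2)

Answer: Gamma_uuu = -20/41, Gamma_uuv = 0, Gamma_uvv = 525/328, Gamma_vuu = 0, Gamma_vuv = -8/21, Gamma_vvv = 0


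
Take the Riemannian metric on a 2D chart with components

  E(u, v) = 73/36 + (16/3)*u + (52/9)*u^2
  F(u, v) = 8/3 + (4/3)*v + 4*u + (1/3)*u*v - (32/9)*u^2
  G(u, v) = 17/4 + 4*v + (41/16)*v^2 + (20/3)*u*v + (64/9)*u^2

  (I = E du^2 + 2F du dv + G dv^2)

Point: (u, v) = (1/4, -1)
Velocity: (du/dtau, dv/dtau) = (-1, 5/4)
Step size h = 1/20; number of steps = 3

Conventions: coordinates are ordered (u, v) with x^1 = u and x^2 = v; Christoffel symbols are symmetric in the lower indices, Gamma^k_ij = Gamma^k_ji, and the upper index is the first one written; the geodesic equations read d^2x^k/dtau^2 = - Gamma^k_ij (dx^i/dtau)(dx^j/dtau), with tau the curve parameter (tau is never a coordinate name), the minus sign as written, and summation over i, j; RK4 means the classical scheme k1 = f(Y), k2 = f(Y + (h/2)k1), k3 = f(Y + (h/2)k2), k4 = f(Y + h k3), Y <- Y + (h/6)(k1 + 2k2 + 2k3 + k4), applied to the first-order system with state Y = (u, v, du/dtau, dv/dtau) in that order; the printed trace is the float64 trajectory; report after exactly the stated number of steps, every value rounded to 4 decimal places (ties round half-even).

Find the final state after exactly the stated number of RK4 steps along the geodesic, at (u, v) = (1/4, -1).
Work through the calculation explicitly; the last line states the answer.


f(Y) = (du/dtau, dv/dtau, -Gamma^u_ij Y'^i Y'^j, -Gamma^v_ij Y'^i Y'^j) with the Gammas evaluated at the stage position; h = 0.050000; intermediate values shown to 6 dp
step 0: u = 0.2500, v = -1.0000, du/dtau = -1.0000, dv/dtau = 1.2500
step 1:
  k1: at (u, v) = (0.250000, -1.000000), (du/dtau, dv/dtau) = (-1.000000, 1.250000); Gamma_uuu = 1.497972, Gamma_uuv = 1.745144, Gamma_uvv = 2.311206, Gamma_vuu = -0.722305, Gamma_vuv = -3.203415, Gamma_vvv = -2.776734; k1 = (-1.000000, 1.250000, -0.746371, -2.947585)
  k2: at (u, v) = (0.225000, -0.968750), (du/dtau, dv/dtau) = (-1.018659, 1.176310); Gamma_uuu = 1.347555, Gamma_uuv = 1.783007, Gamma_uvv = 2.479787, Gamma_vuu = -0.384259, Gamma_vuv = -3.103667, Gamma_vvv = -2.814575; k2 = (-1.018659, 1.176310, -0.556599, -3.144719)
  k3: at (u, v) = (0.224534, -0.970592), (du/dtau, dv/dtau) = (-1.013915, 1.171382); Gamma_uuu = 1.340006, Gamma_uuv = 1.780470, Gamma_uvv = 2.482990, Gamma_vuu = -0.370653, Gamma_vuv = -3.101458, Gamma_vvv = -2.815972; k3 = (-1.013915, 1.171382, -0.555295, -3.122155)
  k4: at (u, v) = (0.199304, -0.941431), (du/dtau, dv/dtau) = (-1.027765, 1.093892); Gamma_uuu = 1.188356, Gamma_uuv = 1.802740, Gamma_uvv = 2.649955, Gamma_vuu = -0.063558, Gamma_vuv = -2.985503, Gamma_vvv = -2.832057; k4 = (-1.027765, 1.093892, -0.372687, -3.257011)
  Y <- Y + (h/6)(k1 + 2k2 + 2k3 + k4): u = 0.1992, v = -0.9413, du/dtau = -1.0279, dv/dtau = 1.0938
step 2:
  k1: at (u, v) = (0.199226, -0.941339), (du/dtau, dv/dtau) = (-1.027857, 1.093847); Gamma_uuu = 1.187895, Gamma_uuv = 1.802791, Gamma_uvv = 2.650469, Gamma_vuu = -0.062667, Gamma_vuv = -2.985123, Gamma_vvv = -2.832073; k1 = (-1.027857, 1.093847, -0.372467, -3.257672)
  k2: at (u, v) = (0.173529, -0.913993), (du/dtau, dv/dtau) = (-1.037169, 1.012405); Gamma_uuu = 1.037990, Gamma_uuv = 1.809178, Gamma_uvv = 2.815455, Gamma_vuu = 0.213513, Gamma_vuv = -2.854291, Gamma_vvv = -2.825558; k2 = (-1.037169, 1.012405, -0.202927, -3.327795)
  k3: at (u, v) = (0.173297, -0.916029), (du/dtau, dv/dtau) = (-1.032930, 1.010652); Gamma_uuu = 1.034590, Gamma_uuv = 1.805451, Gamma_uvv = 2.815548, Gamma_vuu = 0.219468, Gamma_vuv = -2.851755, Gamma_vvv = -2.823910; k3 = (-1.032930, 1.010652, -0.210161, -3.303852)
  k4: at (u, v) = (0.147579, -0.890807), (du/dtau, dv/dtau) = (-1.038365, 0.928655); Gamma_uuu = 0.895311, Gamma_uuv = 1.795601, Gamma_uvv = 2.973276, Gamma_vuu = 0.455087, Gamma_vuv = -2.710670, Gamma_vvv = -2.793198; k4 = (-1.038365, 0.928655, -0.066544, -3.309526)
  Y <- Y + (h/6)(k1 + 2k2 + 2k3 + k4): u = 0.1475, v = -0.8908, du/dtau = -1.0384, dv/dtau = 0.9286
step 3:
  k1: at (u, v) = (0.147506, -0.890768), (du/dtau, dv/dtau) = (-1.038400, 0.928593); Gamma_uuu = 0.894917, Gamma_uuv = 1.795499, Gamma_uvv = 2.973691, Gamma_vuu = 0.455735, Gamma_vuv = -2.710234, Gamma_vvv = -2.793047; k1 = (-1.038400, 0.928593, -0.066512, -3.309698)
  k2: at (u, v) = (0.121546, -0.867553), (du/dtau, dv/dtau) = (-1.040063, 0.845851); Gamma_uuu = 0.767608, Gamma_uuv = 1.770220, Gamma_uvv = 3.125245, Gamma_vuu = 0.654606, Gamma_vuv = -2.561389, Gamma_vvv = -2.739739; k2 = (-1.040063, 0.845851, 0.048315, -3.254627)
  k3: at (u, v) = (0.121504, -0.869621), (du/dtau, dv/dtau) = (-1.037192, 0.847227); Gamma_uuu = 0.767490, Gamma_uuv = 1.766375, Gamma_uvv = 3.123243, Gamma_vuu = 0.655781, Gamma_vuv = -2.559537, Gamma_vvv = -2.736868; k3 = (-1.037192, 0.847227, 0.036874, -3.239283)
  k4: at (u, v) = (0.095646, -0.848406), (du/dtau, dv/dtau) = (-1.036557, 0.766629); Gamma_uuu = 0.657232, Gamma_uuv = 1.727800, Gamma_uvv = 3.266786, Gamma_vuu = 0.816031, Gamma_vuv = -2.408594, Gamma_vvv = -2.663660; k4 = (-1.036557, 0.766629, 0.119891, -3.139297)
  Y <- Y + (h/6)(k1 + 2k2 + 2k3 + k4): u = 0.0956, v = -0.8484, du/dtau = -1.0365, dv/dtau = 0.7666

Answer: u = 0.0956, v = -0.8484, du/dtau = -1.0365, dv/dtau = 0.7666


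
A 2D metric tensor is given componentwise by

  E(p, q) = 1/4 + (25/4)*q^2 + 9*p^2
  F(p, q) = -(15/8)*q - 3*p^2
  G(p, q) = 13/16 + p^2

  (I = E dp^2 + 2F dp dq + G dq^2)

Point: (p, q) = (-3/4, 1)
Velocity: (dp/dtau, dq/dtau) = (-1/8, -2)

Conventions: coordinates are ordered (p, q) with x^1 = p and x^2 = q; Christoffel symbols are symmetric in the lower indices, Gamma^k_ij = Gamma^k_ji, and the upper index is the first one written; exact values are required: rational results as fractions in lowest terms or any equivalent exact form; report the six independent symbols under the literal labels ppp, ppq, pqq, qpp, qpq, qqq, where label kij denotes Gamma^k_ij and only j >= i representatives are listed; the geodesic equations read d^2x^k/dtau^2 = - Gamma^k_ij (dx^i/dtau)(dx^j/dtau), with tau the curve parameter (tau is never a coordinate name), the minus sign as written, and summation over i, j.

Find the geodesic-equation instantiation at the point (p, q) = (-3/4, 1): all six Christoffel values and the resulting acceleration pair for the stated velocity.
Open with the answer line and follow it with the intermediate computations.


Answer: Gamma_ppp = -3972/821, Gamma_ppq = 1516/821, Gamma_pqq = -396/821, Gamma_qpp = -11336/821, Gamma_qpq = 3480/821, Gamma_qqq = -1026/821; accelerations (d^2p/dtau^2, d^2q/dtau^2) = (14209/13136, 20329/6568)

E = 185/16, F = -57/16, G = 11/8 at the point
E_p = -27/2, E_q = 25/2, F_p = 9/2, F_q = -15/8, G_p = -3/2, G_q = 0
EG - F^2 = 821/256;  g^inv = (256/821) * [[11/8, 57/16], [57/16, 185/16]]
first-kind symbols [ij,l] = (1/2)(d_i g_jl + d_j g_il - d_l g_ij): [pp,p] = E_p/2 = -27/4, [pp,q] = F_p - E_q/2 = -7/4, [pq,p] = E_q/2 = 25/4, [pq,q] = G_p/2 = -3/4, [qq,p] = F_q - G_p/2 = -9/8, [qq,q] = G_q/2 = 0
Gamma^p_ij = (G*[ij,p] - F*[ij,q])/(EG - F^2), Gamma^q_ij = (E*[ij,q] - F*[ij,p])/(EG - F^2)
Gamma_ppp = -3972/821, Gamma_ppq = 1516/821, Gamma_pqq = -396/821, Gamma_qpp = -11336/821, Gamma_qpq = 3480/821, Gamma_qqq = -1026/821
d^2p/dtau^2 = -(Gamma_ppp*(-1/8)^2 + 2*Gamma_ppq*(-1/8)*(-2) + Gamma_pqq*(-2)^2) = 14209/13136
d^2q/dtau^2 = -(Gamma_qpp*(-1/8)^2 + 2*Gamma_qpq*(-1/8)*(-2) + Gamma_qqq*(-2)^2) = 20329/6568


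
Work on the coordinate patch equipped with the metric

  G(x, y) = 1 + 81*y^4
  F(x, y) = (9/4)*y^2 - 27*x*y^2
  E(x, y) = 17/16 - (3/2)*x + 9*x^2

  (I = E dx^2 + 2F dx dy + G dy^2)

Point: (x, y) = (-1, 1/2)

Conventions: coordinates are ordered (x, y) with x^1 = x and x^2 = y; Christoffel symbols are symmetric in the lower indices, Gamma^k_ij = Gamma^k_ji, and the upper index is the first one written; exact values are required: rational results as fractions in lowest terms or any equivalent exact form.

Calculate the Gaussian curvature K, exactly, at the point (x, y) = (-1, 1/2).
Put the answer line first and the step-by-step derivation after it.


Answer: K = -1728/17689

E = 185/16, F = 117/16, G = 97/16, EG - F^2 = 133/8 at the point
E_x = -39/2, E_y = 0, F_x = -27/4, F_y = 117/4, G_x = 0, G_y = 81/2
E_yy = 0, F_xy = -27, G_xx = 0
The intrinsic route: Brioschi's K = (det M1 - det M2)/(EG - F^2)^2.
M1 = [[-E_yy/2 + F_xy - G_xx/2, E_x/2, F_x - E_y/2], [F_y - G_x/2, E, F], [G_y/2, F, G]] = [[-27, -39/4, -27/4], [117/4, 185/16, 117/16], [81/4, 117/16, 97/16]]; det M1 = -27
M2 = [[0, E_y/2, G_x/2], [E_y/2, E, F], [G_x/2, F, G]] = [[0, 0, 0], [0, 185/16, 117/16], [0, 117/16, 97/16]]; det M2 = 0
det M1 - det M2 = -27; K = -27 / (133/8)^2 = -1728/17689


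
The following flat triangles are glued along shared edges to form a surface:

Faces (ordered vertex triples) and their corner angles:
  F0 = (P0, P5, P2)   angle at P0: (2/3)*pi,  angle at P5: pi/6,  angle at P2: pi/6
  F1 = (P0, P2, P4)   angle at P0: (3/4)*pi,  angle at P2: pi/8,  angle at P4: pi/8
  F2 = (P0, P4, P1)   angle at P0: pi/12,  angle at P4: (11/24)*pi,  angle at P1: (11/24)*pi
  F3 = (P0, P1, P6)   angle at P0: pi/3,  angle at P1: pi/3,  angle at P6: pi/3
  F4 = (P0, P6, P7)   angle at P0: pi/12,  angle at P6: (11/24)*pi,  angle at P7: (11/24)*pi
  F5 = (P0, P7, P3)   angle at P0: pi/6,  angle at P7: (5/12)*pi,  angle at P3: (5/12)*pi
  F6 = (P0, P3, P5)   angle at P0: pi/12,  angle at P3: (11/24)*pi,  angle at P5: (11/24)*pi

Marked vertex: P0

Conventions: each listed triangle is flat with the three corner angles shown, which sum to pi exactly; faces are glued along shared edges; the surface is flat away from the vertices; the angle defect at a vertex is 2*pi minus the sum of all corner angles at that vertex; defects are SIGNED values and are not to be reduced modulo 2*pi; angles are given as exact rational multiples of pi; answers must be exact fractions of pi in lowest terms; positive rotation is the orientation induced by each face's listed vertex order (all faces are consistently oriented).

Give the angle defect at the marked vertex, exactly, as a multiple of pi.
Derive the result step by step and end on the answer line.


Sum of corner angles at P0: (13/6)*pi
defect = 2*pi - (13/6)*pi

Answer: defect(P0) = -pi/6


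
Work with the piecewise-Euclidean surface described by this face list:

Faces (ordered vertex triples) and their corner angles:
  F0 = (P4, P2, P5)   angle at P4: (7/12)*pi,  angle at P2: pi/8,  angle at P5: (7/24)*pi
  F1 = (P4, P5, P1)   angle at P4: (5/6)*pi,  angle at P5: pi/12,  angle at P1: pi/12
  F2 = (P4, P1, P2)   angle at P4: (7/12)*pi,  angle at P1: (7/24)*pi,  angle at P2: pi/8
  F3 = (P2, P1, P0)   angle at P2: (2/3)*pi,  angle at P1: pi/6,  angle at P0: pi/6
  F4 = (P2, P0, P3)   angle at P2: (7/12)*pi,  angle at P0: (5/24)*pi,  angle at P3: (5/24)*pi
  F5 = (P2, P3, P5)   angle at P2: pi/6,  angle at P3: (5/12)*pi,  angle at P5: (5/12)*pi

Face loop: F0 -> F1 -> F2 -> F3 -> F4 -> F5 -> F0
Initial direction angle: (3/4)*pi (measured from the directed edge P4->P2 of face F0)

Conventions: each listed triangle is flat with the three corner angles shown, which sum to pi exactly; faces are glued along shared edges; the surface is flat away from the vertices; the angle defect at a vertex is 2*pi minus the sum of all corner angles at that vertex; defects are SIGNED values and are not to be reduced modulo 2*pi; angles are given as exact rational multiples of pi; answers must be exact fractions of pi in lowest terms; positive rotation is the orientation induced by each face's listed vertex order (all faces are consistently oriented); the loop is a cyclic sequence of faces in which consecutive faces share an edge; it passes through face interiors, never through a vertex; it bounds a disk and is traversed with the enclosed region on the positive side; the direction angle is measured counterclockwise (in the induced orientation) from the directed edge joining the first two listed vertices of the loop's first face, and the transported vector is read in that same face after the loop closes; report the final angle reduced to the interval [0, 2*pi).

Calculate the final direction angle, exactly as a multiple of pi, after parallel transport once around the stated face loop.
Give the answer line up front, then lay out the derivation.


Answer: final direction angle = (13/12)*pi

enclosed vertex P2: corner angles sum to (5/3)*pi, defect = 2*pi - (5/3)*pi = pi/3
enclosed vertex P4: corner angles sum to 2*pi, defect = 2*pi - 2*pi = 0
transport around the loop rotates by the sum of enclosed defects; add to the initial angle mod 2*pi
final angle = (3/4)*pi + pi/3 = (13/12)*pi (mod 2*pi)


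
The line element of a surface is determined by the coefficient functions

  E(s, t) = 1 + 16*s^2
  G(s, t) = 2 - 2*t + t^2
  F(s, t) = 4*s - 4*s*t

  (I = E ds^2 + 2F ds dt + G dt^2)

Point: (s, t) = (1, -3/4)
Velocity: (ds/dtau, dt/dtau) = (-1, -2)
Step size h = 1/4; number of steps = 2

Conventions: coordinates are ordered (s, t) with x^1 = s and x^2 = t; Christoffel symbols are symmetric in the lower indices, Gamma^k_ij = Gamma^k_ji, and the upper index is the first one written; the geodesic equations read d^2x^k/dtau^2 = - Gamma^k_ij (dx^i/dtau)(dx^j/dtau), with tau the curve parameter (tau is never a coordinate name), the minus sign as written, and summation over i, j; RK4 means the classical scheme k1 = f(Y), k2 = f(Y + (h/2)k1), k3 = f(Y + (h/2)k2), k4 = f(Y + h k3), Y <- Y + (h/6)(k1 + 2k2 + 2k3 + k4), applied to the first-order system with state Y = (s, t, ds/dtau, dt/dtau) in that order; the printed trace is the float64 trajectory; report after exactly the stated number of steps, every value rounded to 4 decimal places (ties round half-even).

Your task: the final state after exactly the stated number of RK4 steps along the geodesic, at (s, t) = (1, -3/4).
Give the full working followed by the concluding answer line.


f(Y) = (ds/dtau, dt/dtau, -Gamma^s_ij Y'^i Y'^j, -Gamma^t_ij Y'^i Y'^j) with the Gammas evaluated at the stage position; h = 0.250000; intermediate values shown to 6 dp
step 0: s = 1.0000, t = -0.7500, ds/dtau = -1.0000, dt/dtau = -2.0000
step 1:
  k1: at (s, t) = (1.000000, -0.750000), (ds/dtau, dt/dtau) = (-1.000000, -2.000000); Gamma_sss = 0.797508, Gamma_sst = 0.000000, Gamma_stt = -0.199377, Gamma_tss = 0.348910, Gamma_tst = 0.000000, Gamma_ttt = -0.087227; k1 = (-1.000000, -2.000000, 0.000000, 0.000000)
  k2: at (s, t) = (0.875000, -1.000000), (ds/dtau, dt/dtau) = (-1.000000, -2.000000); Gamma_sss = 0.811594, Gamma_sst = 0.000000, Gamma_stt = -0.202899, Gamma_tss = 0.463768, Gamma_tst = 0.000000, Gamma_ttt = -0.115942; k2 = (-1.000000, -2.000000, 0.000000, 0.000000)
  k3: at (s, t) = (0.875000, -1.000000), (ds/dtau, dt/dtau) = (-1.000000, -2.000000); Gamma_sss = 0.811594, Gamma_sst = 0.000000, Gamma_stt = -0.202899, Gamma_tss = 0.463768, Gamma_tst = 0.000000, Gamma_ttt = -0.115942; k3 = (-1.000000, -2.000000, 0.000000, 0.000000)
  k4: at (s, t) = (0.750000, -1.250000), (ds/dtau, dt/dtau) = (-1.000000, -2.000000); Gamma_sss = 0.796680, Gamma_sst = 0.000000, Gamma_stt = -0.199170, Gamma_tss = 0.597510, Gamma_tst = 0.000000, Gamma_ttt = -0.149378; k4 = (-1.000000, -2.000000, 0.000000, 0.000000)
  Y <- Y + (h/6)(k1 + 2k2 + 2k3 + k4): s = 0.7500, t = -1.2500, ds/dtau = -1.0000, dt/dtau = -2.0000
step 2:
  k1: at (s, t) = (0.750000, -1.250000), (ds/dtau, dt/dtau) = (-1.000000, -2.000000); Gamma_sss = 0.796680, Gamma_sst = 0.000000, Gamma_stt = -0.199170, Gamma_tss = 0.597510, Gamma_tst = 0.000000, Gamma_ttt = -0.149378; k1 = (-1.000000, -2.000000, 0.000000, 0.000000)
  k2: at (s, t) = (0.625000, -1.500000), (ds/dtau, dt/dtau) = (-1.000000, -2.000000); Gamma_sss = 0.740741, Gamma_sst = 0.000000, Gamma_stt = -0.185185, Gamma_tss = 0.740741, Gamma_tst = 0.000000, Gamma_ttt = -0.185185; k2 = (-1.000000, -2.000000, 0.000000, 0.000000)
  k3: at (s, t) = (0.625000, -1.500000), (ds/dtau, dt/dtau) = (-1.000000, -2.000000); Gamma_sss = 0.740741, Gamma_sst = 0.000000, Gamma_stt = -0.185185, Gamma_tss = 0.740741, Gamma_tst = 0.000000, Gamma_ttt = -0.185185; k3 = (-1.000000, -2.000000, 0.000000, 0.000000)
  k4: at (s, t) = (0.500000, -1.750000), (ds/dtau, dt/dtau) = (-1.000000, -2.000000); Gamma_sss = 0.636816, Gamma_sst = 0.000000, Gamma_stt = -0.159204, Gamma_tss = 0.875622, Gamma_tst = 0.000000, Gamma_ttt = -0.218905; k4 = (-1.000000, -2.000000, 0.000000, 0.000000)
  Y <- Y + (h/6)(k1 + 2k2 + 2k3 + k4): s = 0.5000, t = -1.7500, ds/dtau = -1.0000, dt/dtau = -2.0000

Answer: s = 0.5000, t = -1.7500, ds/dtau = -1.0000, dt/dtau = -2.0000


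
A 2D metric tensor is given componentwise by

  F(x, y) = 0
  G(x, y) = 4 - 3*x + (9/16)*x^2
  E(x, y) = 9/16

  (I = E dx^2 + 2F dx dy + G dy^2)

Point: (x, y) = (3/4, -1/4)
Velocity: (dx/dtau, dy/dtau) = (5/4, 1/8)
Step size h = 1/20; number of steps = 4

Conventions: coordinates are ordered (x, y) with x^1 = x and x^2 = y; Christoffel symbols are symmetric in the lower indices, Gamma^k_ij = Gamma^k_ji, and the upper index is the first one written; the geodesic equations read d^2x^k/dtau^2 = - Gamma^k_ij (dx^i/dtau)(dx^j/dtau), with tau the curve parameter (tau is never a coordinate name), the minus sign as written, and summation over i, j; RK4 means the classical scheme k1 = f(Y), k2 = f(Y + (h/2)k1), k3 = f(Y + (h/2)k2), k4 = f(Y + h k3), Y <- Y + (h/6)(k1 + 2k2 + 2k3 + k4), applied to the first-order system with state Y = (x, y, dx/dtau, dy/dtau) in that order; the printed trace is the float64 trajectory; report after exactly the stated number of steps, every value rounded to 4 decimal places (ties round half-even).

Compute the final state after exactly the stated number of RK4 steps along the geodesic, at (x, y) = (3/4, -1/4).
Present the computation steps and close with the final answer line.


f(Y) = (dx/dtau, dy/dtau, -Gamma^x_ij Y'^i Y'^j, -Gamma^y_ij Y'^i Y'^j) with the Gammas evaluated at the stage position; h = 0.050000; intermediate values shown to 6 dp
step 0: x = 0.7500, y = -0.2500, dx/dtau = 1.2500, dy/dtau = 0.1250
step 1:
  k1: at (x, y) = (0.750000, -0.250000), (dx/dtau, dy/dtau) = (1.250000, 0.125000); Gamma_xxx = 0.000000, Gamma_xxy = 0.000000, Gamma_xyy = 1.916667, Gamma_yxx = 0.000000, Gamma_yxy = -0.521739, Gamma_yyy = 0.000000; k1 = (1.250000, 0.125000, -0.029948, 0.163043)
  k2: at (x, y) = (0.781250, -0.246875), (dx/dtau, dy/dtau) = (1.249251, 0.129076); Gamma_xxx = 0.000000, Gamma_xxy = 0.000000, Gamma_xyy = 1.885417, Gamma_yxx = 0.000000, Gamma_yxy = -0.530387, Gamma_yyy = 0.000000; k2 = (1.249251, 0.129076, -0.031412, 0.171048)
  k3: at (x, y) = (0.781231, -0.246773), (dx/dtau, dy/dtau) = (1.249215, 0.129276); Gamma_xxx = 0.000000, Gamma_xxy = 0.000000, Gamma_xyy = 1.885435, Gamma_yxx = 0.000000, Gamma_yxy = -0.530381, Gamma_yyy = 0.000000; k3 = (1.249215, 0.129276, -0.031510, 0.171307)
  k4: at (x, y) = (0.812461, -0.243536), (dx/dtau, dy/dtau) = (1.248424, 0.133565); Gamma_xxx = 0.000000, Gamma_xxy = 0.000000, Gamma_xyy = 1.854206, Gamma_yxx = 0.000000, Gamma_yxy = -0.539314, Gamma_yyy = 0.000000; k4 = (1.248424, 0.133565, -0.033078, 0.179857)
  Y <- Y + (h/6)(k1 + 2k2 + 2k3 + k4): x = 0.8125, y = -0.2435, dx/dtau = 1.2484, dy/dtau = 0.1336
step 2:
  k1: at (x, y) = (0.812461, -0.243539), (dx/dtau, dy/dtau) = (1.248426, 0.133563); Gamma_xxx = 0.000000, Gamma_xxy = 0.000000, Gamma_xyy = 1.854205, Gamma_yxx = 0.000000, Gamma_yxy = -0.539315, Gamma_yyy = 0.000000; k1 = (1.248426, 0.133563, -0.033078, 0.179855)
  k2: at (x, y) = (0.843672, -0.240200), (dx/dtau, dy/dtau) = (1.247599, 0.138060); Gamma_xxx = 0.000000, Gamma_xxy = 0.000000, Gamma_xyy = 1.822995, Gamma_yxx = 0.000000, Gamma_yxy = -0.548548, Gamma_yyy = 0.000000; k2 = (1.247599, 0.138060, -0.034747, 0.188967)
  k3: at (x, y) = (0.843651, -0.240088), (dx/dtau, dy/dtau) = (1.247557, 0.138288); Gamma_xxx = 0.000000, Gamma_xxy = 0.000000, Gamma_xyy = 1.823015, Gamma_yxx = 0.000000, Gamma_yxy = -0.548542, Gamma_yyy = 0.000000; k3 = (1.247557, 0.138288, -0.034862, 0.189271)
  k4: at (x, y) = (0.874839, -0.236625), (dx/dtau, dy/dtau) = (1.246683, 0.143027); Gamma_xxx = 0.000000, Gamma_xxy = 0.000000, Gamma_xyy = 1.791827, Gamma_yxx = 0.000000, Gamma_yxy = -0.558089, Gamma_yyy = 0.000000; k4 = (1.246683, 0.143027, -0.036655, 0.199025)
  Y <- Y + (h/6)(k1 + 2k2 + 2k3 + k4): x = 0.8748, y = -0.2366, dx/dtau = 1.2467, dy/dtau = 0.1430
step 3:
  k1: at (x, y) = (0.874840, -0.236629), (dx/dtau, dy/dtau) = (1.246685, 0.143025); Gamma_xxx = 0.000000, Gamma_xxy = 0.000000, Gamma_xyy = 1.791827, Gamma_yxx = 0.000000, Gamma_yxy = -0.558090, Gamma_yyy = 0.000000; k1 = (1.246685, 0.143025, -0.036654, 0.199022)
  k2: at (x, y) = (0.906007, -0.233053), (dx/dtau, dy/dtau) = (1.245768, 0.148000); Gamma_xxx = 0.000000, Gamma_xxy = 0.000000, Gamma_xyy = 1.760660, Gamma_yxx = 0.000000, Gamma_yxy = -0.567969, Gamma_yyy = 0.000000; k2 = (1.245768, 0.148000, -0.038566, 0.209437)
  k3: at (x, y) = (0.905984, -0.232929), (dx/dtau, dy/dtau) = (1.245721, 0.148261); Gamma_xxx = 0.000000, Gamma_xxy = 0.000000, Gamma_xyy = 1.760683, Gamma_yxx = 0.000000, Gamma_yxy = -0.567962, Gamma_yyy = 0.000000; k3 = (1.245721, 0.148261, -0.038702, 0.209795)
  k4: at (x, y) = (0.937126, -0.229216), (dx/dtau, dy/dtau) = (1.244750, 0.153514); Gamma_xxx = 0.000000, Gamma_xxy = 0.000000, Gamma_xyy = 1.729541, Gamma_yxx = 0.000000, Gamma_yxy = -0.578188, Gamma_yyy = 0.000000; k4 = (1.244750, 0.153514, -0.040760, 0.220969)
  Y <- Y + (h/6)(k1 + 2k2 + 2k3 + k4): x = 0.9371, y = -0.2292, dx/dtau = 1.2448, dy/dtau = 0.1535
step 4:
  k1: at (x, y) = (0.937127, -0.229220), (dx/dtau, dy/dtau) = (1.244752, 0.153512); Gamma_xxx = 0.000000, Gamma_xxy = 0.000000, Gamma_xyy = 1.729540, Gamma_yxx = 0.000000, Gamma_yxy = -0.578188, Gamma_yyy = 0.000000; k1 = (1.244752, 0.153512, -0.040758, 0.220965)
  k2: at (x, y) = (0.968245, -0.225382), (dx/dtau, dy/dtau) = (1.243733, 0.159036); Gamma_xxx = 0.000000, Gamma_xxy = 0.000000, Gamma_xyy = 1.698421, Gamma_yxx = 0.000000, Gamma_yxy = -0.588782, Gamma_yyy = 0.000000; k2 = (1.243733, 0.159036, -0.042957, 0.232920)
  k3: at (x, y) = (0.968220, -0.225244), (dx/dtau, dy/dtau) = (1.243678, 0.159335); Gamma_xxx = 0.000000, Gamma_xxy = 0.000000, Gamma_xyy = 1.698447, Gamma_yxx = 0.000000, Gamma_yxy = -0.588773, Gamma_yyy = 0.000000; k3 = (1.243678, 0.159335, -0.043119, 0.233344)
  k4: at (x, y) = (0.999310, -0.221253), (dx/dtau, dy/dtau) = (1.242596, 0.165179); Gamma_xxx = 0.000000, Gamma_xxy = 0.000000, Gamma_xyy = 1.667356, Gamma_yxx = 0.000000, Gamma_yxy = -0.599752, Gamma_yyy = 0.000000; k4 = (1.242596, 0.165179, -0.045492, 0.246199)
  Y <- Y + (h/6)(k1 + 2k2 + 2k3 + k4): x = 0.9993, y = -0.2213, dx/dtau = 1.2426, dy/dtau = 0.1652

Answer: x = 0.9993, y = -0.2213, dx/dtau = 1.2426, dy/dtau = 0.1652
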